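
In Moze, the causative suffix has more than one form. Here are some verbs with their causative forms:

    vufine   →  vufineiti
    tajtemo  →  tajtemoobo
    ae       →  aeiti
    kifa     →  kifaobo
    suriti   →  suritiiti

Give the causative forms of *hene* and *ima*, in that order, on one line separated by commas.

The suffix is conditioned by the last vowel: -iti when the last vowel of the stem is a front vowel (*vufine*, *ae*, *suriti*); -obo when the last vowel of the stem is a back vowel (*tajtemo*, *kifa*).
Since the last vowel of *hene* is /e/ (a front vowel), it takes -iti, giving *heneiti*.
Since the last vowel of *ima* is /a/ (a back vowel), it takes -obo, giving *imaobo*.

heneiti, imaobo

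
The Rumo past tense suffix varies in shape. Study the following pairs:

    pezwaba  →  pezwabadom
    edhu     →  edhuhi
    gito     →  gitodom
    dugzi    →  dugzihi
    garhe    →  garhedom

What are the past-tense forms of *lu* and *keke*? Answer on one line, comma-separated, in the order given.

The pattern is height harmony: -hi when the last vowel of the stem is a high vowel (*edhu*, *dugzi*); -dom when the last vowel of the stem is a non-high vowel (*pezwaba*, *gito*, *garhe*).
*lu*: last vowel = /u/, a high vowel → -hi → *luhi*.
Since the last vowel of *keke* is /e/ (a non-high vowel), it takes -dom, giving *kekedom*.

luhi, kekedom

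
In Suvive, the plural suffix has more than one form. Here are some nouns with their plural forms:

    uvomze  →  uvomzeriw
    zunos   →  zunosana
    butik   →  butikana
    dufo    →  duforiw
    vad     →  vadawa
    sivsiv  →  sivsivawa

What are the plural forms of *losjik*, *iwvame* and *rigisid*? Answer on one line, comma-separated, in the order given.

The pattern is voicing of the final sound: -ana when the stem ends in a voiceless consonant (*zunos*, *butik*); -awa when the stem ends in a voiced consonant (*vad*, *sivsiv*); -riw when the stem ends in a vowel (*uvomze*, *dufo*).
*losjik* — final sound /k/ (a voiceless consonant) → -ana → *losjikana*.
*iwvame* — final sound /e/ (a vowel) → -riw → *iwvameriw*.
Since the final sound of *rigisid* is /d/ (a voiced consonant), it takes -awa, giving *rigisidawa*.

losjikana, iwvameriw, rigisidawa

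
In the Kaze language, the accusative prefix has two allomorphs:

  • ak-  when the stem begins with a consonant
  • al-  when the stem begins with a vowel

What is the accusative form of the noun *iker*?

The first sound of *iker* is /i/, which is a vowel, so the prefix is al-, giving *aliker*.

aliker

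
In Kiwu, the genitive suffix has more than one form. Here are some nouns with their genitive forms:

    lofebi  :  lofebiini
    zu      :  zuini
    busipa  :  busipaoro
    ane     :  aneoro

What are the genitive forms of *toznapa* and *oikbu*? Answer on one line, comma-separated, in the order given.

toznapaoro, oikbuini

The suffix is conditioned by the last vowel: -ini when the last vowel of the stem is a high vowel (*lofebi*, *zu*); -oro when the last vowel of the stem is a non-high vowel (*busipa*, *ane*).
Since the last vowel of *toznapa* is /a/ (a non-high vowel), it takes -oro, giving *toznapaoro*.
The last vowel of *oikbu* is /u/, which is a high vowel, so the suffix is -ini, giving *oikbuini*.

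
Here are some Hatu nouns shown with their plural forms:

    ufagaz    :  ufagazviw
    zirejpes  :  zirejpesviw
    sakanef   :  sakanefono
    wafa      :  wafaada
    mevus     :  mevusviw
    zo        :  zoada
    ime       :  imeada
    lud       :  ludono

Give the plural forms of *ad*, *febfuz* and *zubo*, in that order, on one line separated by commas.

adono, febfuzviw, zuboada

The alternation tracks the final sound of the stem — -viw when the stem ends in a sibilant (*ufagaz*, *zirejpes*, *mevus*); -ono when the stem ends in a non-sibilant consonant (*sakanef*, *lud*); -ada when the stem ends in a vowel (*wafa*, *zo*, *ime*).
*ad* — final sound /d/ (a non-sibilant consonant) → -ono → *adono*.
*febfuz* — final sound /z/ (a sibilant) → -viw → *febfuzviw*.
Since the final sound of *zubo* is /o/ (a vowel), it takes -ada, giving *zuboada*.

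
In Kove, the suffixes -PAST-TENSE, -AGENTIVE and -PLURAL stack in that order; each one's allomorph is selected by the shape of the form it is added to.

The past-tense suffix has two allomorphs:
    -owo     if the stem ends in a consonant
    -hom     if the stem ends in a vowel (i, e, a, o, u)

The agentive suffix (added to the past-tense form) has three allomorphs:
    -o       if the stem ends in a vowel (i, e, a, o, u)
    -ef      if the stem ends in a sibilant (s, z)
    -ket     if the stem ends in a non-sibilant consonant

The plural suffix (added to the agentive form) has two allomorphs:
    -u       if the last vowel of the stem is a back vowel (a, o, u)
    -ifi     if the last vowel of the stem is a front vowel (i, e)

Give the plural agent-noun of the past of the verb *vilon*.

vilonowoou

*vilon*: final sound = /n/, a consonant → -owo → *vilonowo*.
The past-tense form *vilonowo* — final sound /o/ (a vowel) → -o → *vilonowoo*.
The agentive form *vilonowoo* — last vowel /o/ (a back vowel) → -u → *vilonowoou*.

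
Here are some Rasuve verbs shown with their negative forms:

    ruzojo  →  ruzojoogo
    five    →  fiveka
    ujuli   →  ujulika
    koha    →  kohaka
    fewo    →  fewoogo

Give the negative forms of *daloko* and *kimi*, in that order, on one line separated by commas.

The suffix is conditioned by the last vowel: -ogo when the last vowel of the stem is a rounded vowel (*ruzojo*, *fewo*); -ka when the last vowel of the stem is an unrounded vowel (*five*, *ujuli*, *koha*).
*daloko*: last vowel = /o/, a rounded vowel → -ogo → *dalokoogo*.
Since the last vowel of *kimi* is /i/ (an unrounded vowel), it takes -ka, giving *kimika*.

dalokoogo, kimika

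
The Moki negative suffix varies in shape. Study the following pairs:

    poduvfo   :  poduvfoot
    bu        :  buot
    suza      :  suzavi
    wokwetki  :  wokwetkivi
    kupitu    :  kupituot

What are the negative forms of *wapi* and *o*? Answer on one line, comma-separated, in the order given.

wapivi, oot

The suffix is conditioned by the last vowel: -ot when the last vowel of the stem is a rounded vowel (*poduvfo*, *bu*, *kupitu*); -vi when the last vowel of the stem is an unrounded vowel (*suza*, *wokwetki*).
*wapi* — last vowel /i/ (an unrounded vowel) → -vi → *wapivi*.
*o*: last vowel = /o/, a rounded vowel → -ot → *oot*.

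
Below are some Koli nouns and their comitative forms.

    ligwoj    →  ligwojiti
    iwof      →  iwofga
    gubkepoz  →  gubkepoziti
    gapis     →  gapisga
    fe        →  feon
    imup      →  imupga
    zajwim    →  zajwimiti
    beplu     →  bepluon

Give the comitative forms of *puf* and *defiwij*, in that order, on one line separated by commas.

The suffix is conditioned by the final sound: -ga when the stem ends in a voiceless consonant (*iwof*, *gapis*, *imup*); -iti when the stem ends in a voiced consonant (*ligwoj*, *gubkepoz*, *zajwim*); -on when the stem ends in a vowel (*fe*, *beplu*).
The final sound of *puf* is /f/, which is a voiceless consonant, so the suffix is -ga, giving *pufga*.
*defiwij*: final sound = /j/, a voiced consonant → -iti → *defiwijiti*.

pufga, defiwijiti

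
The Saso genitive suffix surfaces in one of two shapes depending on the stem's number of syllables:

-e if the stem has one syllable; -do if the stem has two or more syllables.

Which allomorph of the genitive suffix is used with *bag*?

-e

*bag* has one syllable, so the suffix is -e.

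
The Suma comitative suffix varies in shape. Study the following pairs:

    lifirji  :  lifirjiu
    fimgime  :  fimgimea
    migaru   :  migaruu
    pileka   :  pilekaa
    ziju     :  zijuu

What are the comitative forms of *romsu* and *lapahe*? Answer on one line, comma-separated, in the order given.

romsuu, lapahea

The pattern is height harmony: -u when the last vowel of the stem is a high vowel (*lifirji*, *migaru*, *ziju*); -a when the last vowel of the stem is a non-high vowel (*fimgime*, *pileka*).
Since the last vowel of *romsu* is /u/ (a high vowel), it takes -u, giving *romsuu*.
*lapahe*: last vowel = /e/, a non-high vowel → -a → *lapahea*.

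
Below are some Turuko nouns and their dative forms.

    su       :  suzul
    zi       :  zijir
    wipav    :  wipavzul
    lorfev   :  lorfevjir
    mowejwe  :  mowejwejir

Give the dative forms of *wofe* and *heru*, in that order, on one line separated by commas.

wofejir, heruzul

The alternation tracks the last vowel of the stem — -jir when the last vowel of the stem is a front vowel (*zi*, *lorfev*, *mowejwe*); -zul when the last vowel of the stem is a back vowel (*su*, *wipav*).
The last vowel of *wofe* is /e/, which is a front vowel, so the suffix is -jir, giving *wofejir*.
Since the last vowel of *heru* is /u/ (a back vowel), it takes -zul, giving *heruzul*.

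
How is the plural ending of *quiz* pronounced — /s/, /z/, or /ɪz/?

/ɪz/

The stem *quiz* ends in a sibilant (/s, z, ʃ, ʒ, tʃ, dʒ/).
The plural suffix surfaces as /ɪz/ after sibilants, /s/ after other voiceless consonants, and /z/ after other voiced sounds.
So the plural -s on *quiz* is pronounced /ɪz/.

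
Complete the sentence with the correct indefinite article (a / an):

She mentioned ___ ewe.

a

The indefinite article is chosen by the initial *sound* of the following word, not its spelling.
*ewe* begins with the sound /juː/ (pronounced /juː/) — a consonant sound.
So the article is *a*: She mentioned a ewe.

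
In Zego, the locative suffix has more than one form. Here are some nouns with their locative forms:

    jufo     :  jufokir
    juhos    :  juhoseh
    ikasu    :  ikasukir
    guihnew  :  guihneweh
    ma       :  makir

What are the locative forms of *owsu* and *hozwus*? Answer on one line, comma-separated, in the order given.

Looking at the final sound of each stem: -eh when the stem ends in a consonant (*juhos*, *guihnew*); -kir when the stem ends in a vowel (*jufo*, *ikasu*, *ma*).
*owsu* — final sound /u/ (a vowel) → -kir → *owsukir*.
*hozwus*: final sound = /s/, a consonant → -eh → *hozwuseh*.

owsukir, hozwuseh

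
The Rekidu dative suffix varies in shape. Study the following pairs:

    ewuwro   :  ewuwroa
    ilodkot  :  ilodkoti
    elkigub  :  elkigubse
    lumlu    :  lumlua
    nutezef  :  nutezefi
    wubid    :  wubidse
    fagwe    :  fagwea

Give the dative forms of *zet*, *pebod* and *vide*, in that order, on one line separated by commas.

Looking at the final sound of each stem: -i when the stem ends in a voiceless consonant (*ilodkot*, *nutezef*); -se when the stem ends in a voiced consonant (*elkigub*, *wubid*); -a when the stem ends in a vowel (*ewuwro*, *lumlu*, *fagwe*).
Since the final sound of *zet* is /t/ (a voiceless consonant), it takes -i, giving *zeti*.
*pebod* — final sound /d/ (a voiced consonant) → -se → *pebodse*.
Since the final sound of *vide* is /e/ (a vowel), it takes -a, giving *videa*.

zeti, pebodse, videa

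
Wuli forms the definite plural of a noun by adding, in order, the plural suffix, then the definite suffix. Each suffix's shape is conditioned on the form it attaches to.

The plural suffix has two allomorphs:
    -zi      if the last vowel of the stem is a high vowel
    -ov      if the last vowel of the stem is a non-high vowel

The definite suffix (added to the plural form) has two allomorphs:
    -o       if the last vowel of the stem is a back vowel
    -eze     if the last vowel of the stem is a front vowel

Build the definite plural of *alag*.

alagovo

*alag*: last vowel = /a/, a non-high vowel → -ov → *alagov*.
The plural form *alagov* — last vowel /o/ (a back vowel) → -o → *alagovo*.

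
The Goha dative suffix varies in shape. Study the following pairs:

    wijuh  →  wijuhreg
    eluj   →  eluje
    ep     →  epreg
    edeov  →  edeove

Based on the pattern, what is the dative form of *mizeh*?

The alternation tracks the final consonant of the stem — -reg when the stem ends in a voiceless consonant (*wijuh*, *ep*); -e when the stem ends in a voiced consonant (*eluj*, *edeov*).
*mizeh*: final consonant = /h/, voiceless → -reg → *mizehreg*.

mizehreg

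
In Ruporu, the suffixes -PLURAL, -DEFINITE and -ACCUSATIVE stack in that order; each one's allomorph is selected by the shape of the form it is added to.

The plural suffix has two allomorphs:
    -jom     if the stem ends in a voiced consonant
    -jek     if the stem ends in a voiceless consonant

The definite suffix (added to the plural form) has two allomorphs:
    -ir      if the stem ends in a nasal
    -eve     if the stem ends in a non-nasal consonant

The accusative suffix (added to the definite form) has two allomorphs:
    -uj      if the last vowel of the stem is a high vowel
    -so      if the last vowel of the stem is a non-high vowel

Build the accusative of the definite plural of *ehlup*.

ehlupjekeveso

*ehlup*: final consonant = /p/, voiceless → -jek → *ehlupjek*.
The plural form *ehlupjek*: final consonant = /k/, non-nasal → -eve → *ehlupjekeve*.
Since the last vowel of the definite form *ehlupjekeve* is /e/ (a non-high vowel), it takes -so, giving *ehlupjekeveso*.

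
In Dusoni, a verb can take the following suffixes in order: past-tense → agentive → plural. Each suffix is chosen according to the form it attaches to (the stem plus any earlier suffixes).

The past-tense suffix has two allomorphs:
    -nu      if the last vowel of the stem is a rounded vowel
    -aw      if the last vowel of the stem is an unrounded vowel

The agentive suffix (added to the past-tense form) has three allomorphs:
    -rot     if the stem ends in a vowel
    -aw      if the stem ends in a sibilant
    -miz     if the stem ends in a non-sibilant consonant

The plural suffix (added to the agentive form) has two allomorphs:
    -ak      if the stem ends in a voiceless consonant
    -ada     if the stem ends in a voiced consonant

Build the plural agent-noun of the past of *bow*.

Since the last vowel of *bow* is /o/ (a rounded vowel), it takes -nu, giving *bownu*.
Since the final sound of the past-tense form *bownu* is /u/ (a vowel), it takes -rot, giving *bownurot*.
The agentive form *bownurot*: final consonant = /t/, voiceless → -ak → *bownurotak*.

bownurotak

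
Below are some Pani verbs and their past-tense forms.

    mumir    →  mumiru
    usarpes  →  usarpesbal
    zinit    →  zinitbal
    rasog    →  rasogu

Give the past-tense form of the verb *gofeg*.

The suffix is conditioned by the final consonant: -bal when the stem ends in a voiceless consonant (*usarpes*, *zinit*); -u when the stem ends in a voiced consonant (*mumir*, *rasog*).
Since the final consonant of *gofeg* is /g/ (voiced), it takes -u, giving *gofegu*.

gofegu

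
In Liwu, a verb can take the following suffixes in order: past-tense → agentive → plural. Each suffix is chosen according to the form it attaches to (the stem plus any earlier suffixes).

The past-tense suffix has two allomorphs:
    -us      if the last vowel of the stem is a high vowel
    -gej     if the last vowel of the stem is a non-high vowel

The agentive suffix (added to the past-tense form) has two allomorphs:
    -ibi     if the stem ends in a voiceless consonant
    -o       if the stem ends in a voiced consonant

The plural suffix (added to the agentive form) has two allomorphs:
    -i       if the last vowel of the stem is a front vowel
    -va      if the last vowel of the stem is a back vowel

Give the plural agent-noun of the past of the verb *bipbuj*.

bipbujusibii

*bipbuj*: last vowel = /u/, a high vowel → -us → *bipbujus*.
The past-tense form *bipbujus*: final consonant = /s/, voiceless → -ibi → *bipbujusibi*.
The last vowel of the agentive form *bipbujusibi* is /i/, which is a front vowel, so the plural suffix is -i, giving *bipbujusibii*.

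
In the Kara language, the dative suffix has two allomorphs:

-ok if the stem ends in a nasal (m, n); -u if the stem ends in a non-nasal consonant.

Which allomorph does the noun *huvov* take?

-u

*huvov* — final consonant /v/ (non-nasal) → -u.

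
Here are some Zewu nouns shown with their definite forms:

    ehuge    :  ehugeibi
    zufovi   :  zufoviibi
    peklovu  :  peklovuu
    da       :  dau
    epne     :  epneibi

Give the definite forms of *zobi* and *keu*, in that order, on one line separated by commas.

zobiibi, keuu

Looking at the last vowel of each stem: -ibi when the last vowel of the stem is a front vowel (*ehuge*, *zufovi*, *epne*); -u when the last vowel of the stem is a back vowel (*peklovu*, *da*).
The last vowel of *zobi* is /i/, which is a front vowel, so the suffix is -ibi, giving *zobiibi*.
The last vowel of *keu* is /u/, which is a back vowel, so the suffix is -u, giving *keuu*.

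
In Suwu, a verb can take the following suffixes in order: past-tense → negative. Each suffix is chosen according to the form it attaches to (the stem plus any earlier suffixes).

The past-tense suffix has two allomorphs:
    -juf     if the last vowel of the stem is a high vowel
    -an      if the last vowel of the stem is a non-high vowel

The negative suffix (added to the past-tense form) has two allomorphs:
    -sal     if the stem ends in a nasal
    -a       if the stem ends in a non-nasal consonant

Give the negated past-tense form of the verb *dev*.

The last vowel of *dev* is /e/, which is a non-high vowel, so the past-tense suffix is -an, giving *devan*.
The past-tense form *devan* — final consonant /n/ (a nasal) → -sal → *devansal*.

devansal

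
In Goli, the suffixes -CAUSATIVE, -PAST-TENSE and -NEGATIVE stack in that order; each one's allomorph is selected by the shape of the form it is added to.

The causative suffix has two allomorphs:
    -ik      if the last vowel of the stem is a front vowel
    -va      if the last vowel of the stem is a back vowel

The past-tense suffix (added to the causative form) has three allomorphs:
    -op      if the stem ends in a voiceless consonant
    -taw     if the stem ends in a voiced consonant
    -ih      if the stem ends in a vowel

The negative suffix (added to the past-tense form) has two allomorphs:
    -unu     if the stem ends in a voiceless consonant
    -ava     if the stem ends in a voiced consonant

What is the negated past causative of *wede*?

The last vowel of *wede* is /e/, which is a front vowel, so the causative suffix is -ik, giving *wedeik*.
Since the final sound of the causative form *wedeik* is /k/ (a voiceless consonant), it takes -op, giving *wedeikop*.
The past-tense form *wedeikop*: final consonant = /p/, voiceless → -unu → *wedeikopunu*.

wedeikopunu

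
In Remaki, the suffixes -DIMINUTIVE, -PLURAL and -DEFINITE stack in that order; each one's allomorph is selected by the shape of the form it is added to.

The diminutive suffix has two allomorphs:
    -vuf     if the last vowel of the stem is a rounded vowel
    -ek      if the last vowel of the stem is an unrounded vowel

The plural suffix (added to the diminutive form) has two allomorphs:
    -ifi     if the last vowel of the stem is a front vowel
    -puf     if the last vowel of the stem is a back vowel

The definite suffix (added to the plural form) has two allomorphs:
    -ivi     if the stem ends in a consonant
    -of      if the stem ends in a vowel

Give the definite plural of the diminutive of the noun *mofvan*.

*mofvan*: last vowel = /a/, an unrounded vowel → -ek → *mofvanek*.
The diminutive form *mofvanek* — last vowel /e/ (a front vowel) → -ifi → *mofvanekifi*.
Since the final sound of the plural form *mofvanekifi* is /i/ (a vowel), it takes -of, giving *mofvanekifiof*.

mofvanekifiof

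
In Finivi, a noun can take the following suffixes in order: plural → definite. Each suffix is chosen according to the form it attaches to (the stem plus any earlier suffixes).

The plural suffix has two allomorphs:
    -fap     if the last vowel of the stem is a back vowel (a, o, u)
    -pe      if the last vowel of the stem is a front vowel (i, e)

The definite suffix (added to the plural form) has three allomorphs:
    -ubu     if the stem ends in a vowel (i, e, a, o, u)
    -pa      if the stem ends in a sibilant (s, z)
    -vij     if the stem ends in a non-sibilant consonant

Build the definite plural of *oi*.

oipeubu

*oi* — last vowel /i/ (a front vowel) → -pe → *oipe*.
Since the final sound of the plural form *oipe* is /e/ (a vowel), it takes -ubu, giving *oipeubu*.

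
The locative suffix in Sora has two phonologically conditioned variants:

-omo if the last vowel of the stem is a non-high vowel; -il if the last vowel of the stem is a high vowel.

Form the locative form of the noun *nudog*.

*nudog* — last vowel /o/ (a non-high vowel) → -omo → *nudogomo*.

nudogomo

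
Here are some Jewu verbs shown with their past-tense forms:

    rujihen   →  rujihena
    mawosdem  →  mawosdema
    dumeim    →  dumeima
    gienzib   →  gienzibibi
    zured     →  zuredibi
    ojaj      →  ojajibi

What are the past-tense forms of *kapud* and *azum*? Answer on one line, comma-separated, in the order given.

The suffix is conditioned by the final consonant: -a when the stem ends in a nasal (*rujihen*, *mawosdem*, *dumeim*); -ibi when the stem ends in a non-nasal consonant (*gienzib*, *zured*, *ojaj*).
The final consonant of *kapud* is /d/, which is non-nasal, so the suffix is -ibi, giving *kapudibi*.
Since the final consonant of *azum* is /m/ (a nasal), it takes -a, giving *azuma*.

kapudibi, azuma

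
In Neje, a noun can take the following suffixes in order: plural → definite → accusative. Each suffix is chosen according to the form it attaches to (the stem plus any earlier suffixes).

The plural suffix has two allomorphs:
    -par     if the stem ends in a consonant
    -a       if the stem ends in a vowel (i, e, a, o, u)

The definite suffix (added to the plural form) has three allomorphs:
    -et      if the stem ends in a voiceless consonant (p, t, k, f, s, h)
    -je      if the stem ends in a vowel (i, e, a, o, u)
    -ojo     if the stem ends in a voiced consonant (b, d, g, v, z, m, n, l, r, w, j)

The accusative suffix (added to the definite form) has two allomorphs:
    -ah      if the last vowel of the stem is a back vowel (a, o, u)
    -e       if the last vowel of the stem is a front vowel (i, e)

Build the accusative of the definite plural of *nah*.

nahparojoah

*nah*: final sound = /h/, a consonant → -par → *nahpar*.
Since the final sound of the plural form *nahpar* is /r/ (a voiced consonant), it takes -ojo, giving *nahparojo*.
The definite form *nahparojo* — last vowel /o/ (a back vowel) → -ah → *nahparojoah*.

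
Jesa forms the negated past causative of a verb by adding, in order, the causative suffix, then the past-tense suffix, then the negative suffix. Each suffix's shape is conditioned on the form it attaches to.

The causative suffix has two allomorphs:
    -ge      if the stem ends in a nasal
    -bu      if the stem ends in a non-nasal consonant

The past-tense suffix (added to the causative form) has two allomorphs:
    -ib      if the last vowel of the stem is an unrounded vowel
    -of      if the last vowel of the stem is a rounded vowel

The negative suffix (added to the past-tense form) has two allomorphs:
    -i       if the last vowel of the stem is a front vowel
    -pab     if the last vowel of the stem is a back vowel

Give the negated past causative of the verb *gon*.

gongeibi

*gon* — final consonant /n/ (a nasal) → -ge → *gonge*.
Since the last vowel of the causative form *gonge* is /e/ (an unrounded vowel), it takes -ib, giving *gongeib*.
The past-tense form *gongeib* — last vowel /i/ (a front vowel) → -i → *gongeibi*.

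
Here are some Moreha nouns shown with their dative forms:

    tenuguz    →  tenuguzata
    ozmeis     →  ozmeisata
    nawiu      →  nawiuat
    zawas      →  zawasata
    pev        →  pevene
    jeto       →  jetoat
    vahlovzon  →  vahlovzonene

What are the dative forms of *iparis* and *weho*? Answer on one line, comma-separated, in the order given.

iparisata, wehoat

The alternation tracks the final sound of the stem — -ata when the stem ends in a sibilant (*tenuguz*, *ozmeis*, *zawas*); -ene when the stem ends in a non-sibilant consonant (*pev*, *vahlovzon*); -at when the stem ends in a vowel (*nawiu*, *jeto*).
*iparis*: final sound = /s/, a sibilant → -ata → *iparisata*.
*weho*: final sound = /o/, a vowel → -at → *wehoat*.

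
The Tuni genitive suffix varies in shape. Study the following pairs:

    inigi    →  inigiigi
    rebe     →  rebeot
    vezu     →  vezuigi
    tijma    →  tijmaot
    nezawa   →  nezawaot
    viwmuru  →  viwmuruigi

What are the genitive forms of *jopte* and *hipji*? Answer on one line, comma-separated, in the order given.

The pattern is height harmony: -igi when the last vowel of the stem is a high vowel (*inigi*, *vezu*, *viwmuru*); -ot when the last vowel of the stem is a non-high vowel (*rebe*, *tijma*, *nezawa*).
The last vowel of *jopte* is /e/, which is a non-high vowel, so the suffix is -ot, giving *jopteot*.
*hipji* — last vowel /i/ (a high vowel) → -igi → *hipjiigi*.

jopteot, hipjiigi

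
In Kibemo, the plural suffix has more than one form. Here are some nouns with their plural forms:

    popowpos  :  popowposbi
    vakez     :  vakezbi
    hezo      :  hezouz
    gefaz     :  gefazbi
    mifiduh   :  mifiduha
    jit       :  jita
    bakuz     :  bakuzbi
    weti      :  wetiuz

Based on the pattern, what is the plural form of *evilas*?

The alternation tracks the final sound of the stem — -bi when the stem ends in a sibilant (*popowpos*, *vakez*, *gefaz*, *bakuz*); -a when the stem ends in a non-sibilant consonant (*mifiduh*, *jit*); -uz when the stem ends in a vowel (*hezo*, *weti*).
*evilas* — final sound /s/ (a sibilant) → -bi → *evilasbi*.

evilasbi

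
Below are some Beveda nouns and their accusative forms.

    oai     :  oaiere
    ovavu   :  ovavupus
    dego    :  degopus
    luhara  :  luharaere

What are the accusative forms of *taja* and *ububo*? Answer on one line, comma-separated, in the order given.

The suffix is conditioned by the last vowel: -pus when the last vowel of the stem is a rounded vowel (*ovavu*, *dego*); -ere when the last vowel of the stem is an unrounded vowel (*oai*, *luhara*).
Since the last vowel of *taja* is /a/ (an unrounded vowel), it takes -ere, giving *tajaere*.
The last vowel of *ububo* is /o/, which is a rounded vowel, so the suffix is -pus, giving *ububopus*.

tajaere, ububopus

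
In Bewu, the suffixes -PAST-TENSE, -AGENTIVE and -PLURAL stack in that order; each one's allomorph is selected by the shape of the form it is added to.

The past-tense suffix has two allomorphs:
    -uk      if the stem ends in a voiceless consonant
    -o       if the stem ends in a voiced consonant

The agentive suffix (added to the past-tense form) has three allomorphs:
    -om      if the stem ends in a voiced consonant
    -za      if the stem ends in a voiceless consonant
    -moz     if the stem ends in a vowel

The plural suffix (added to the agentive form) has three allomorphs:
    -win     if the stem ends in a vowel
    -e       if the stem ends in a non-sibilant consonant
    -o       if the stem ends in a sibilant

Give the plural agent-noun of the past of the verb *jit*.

jitukzawin

The final consonant of *jit* is /t/, which is voiceless, so the past-tense suffix is -uk, giving *jituk*.
The final sound of the past-tense form *jituk* is /k/, which is a voiceless consonant, so the agentive suffix is -za, giving *jitukza*.
The agentive form *jitukza*: final sound = /a/, a vowel → -win → *jitukzawin*.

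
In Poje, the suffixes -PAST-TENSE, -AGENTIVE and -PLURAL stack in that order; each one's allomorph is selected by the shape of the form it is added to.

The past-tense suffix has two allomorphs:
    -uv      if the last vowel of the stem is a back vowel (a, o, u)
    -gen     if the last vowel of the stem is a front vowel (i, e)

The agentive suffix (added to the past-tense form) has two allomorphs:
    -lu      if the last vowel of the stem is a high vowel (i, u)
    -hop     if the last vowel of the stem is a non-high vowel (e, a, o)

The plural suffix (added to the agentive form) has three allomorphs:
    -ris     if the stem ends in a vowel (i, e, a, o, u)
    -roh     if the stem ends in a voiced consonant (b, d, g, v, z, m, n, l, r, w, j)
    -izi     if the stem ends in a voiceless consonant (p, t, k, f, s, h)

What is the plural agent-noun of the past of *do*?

The last vowel of *do* is /o/, which is a back vowel, so the past-tense suffix is -uv, giving *douv*.
The past-tense form *douv* — last vowel /u/ (a high vowel) → -lu → *douvlu*.
The final sound of the agentive form *douvlu* is /u/, which is a vowel, so the plural suffix is -ris, giving *douvluris*.

douvluris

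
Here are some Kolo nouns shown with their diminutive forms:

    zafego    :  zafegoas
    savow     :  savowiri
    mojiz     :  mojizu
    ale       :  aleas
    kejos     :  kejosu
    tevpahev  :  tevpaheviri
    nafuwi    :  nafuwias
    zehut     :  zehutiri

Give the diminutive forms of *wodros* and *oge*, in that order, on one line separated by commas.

wodrosu, ogeas

The pattern is sibilance of the final sound: -u when the stem ends in a sibilant (*mojiz*, *kejos*); -iri when the stem ends in a non-sibilant consonant (*savow*, *tevpahev*, *zehut*); -as when the stem ends in a vowel (*zafego*, *ale*, *nafuwi*).
Since the final sound of *wodros* is /s/ (a sibilant), it takes -u, giving *wodrosu*.
Since the final sound of *oge* is /e/ (a vowel), it takes -as, giving *ogeas*.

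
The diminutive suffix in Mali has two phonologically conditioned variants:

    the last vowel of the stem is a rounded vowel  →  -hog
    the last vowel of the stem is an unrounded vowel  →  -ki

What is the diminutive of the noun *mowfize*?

Since the last vowel of *mowfize* is /e/ (an unrounded vowel), it takes -ki, giving *mowfizeki*.

mowfizeki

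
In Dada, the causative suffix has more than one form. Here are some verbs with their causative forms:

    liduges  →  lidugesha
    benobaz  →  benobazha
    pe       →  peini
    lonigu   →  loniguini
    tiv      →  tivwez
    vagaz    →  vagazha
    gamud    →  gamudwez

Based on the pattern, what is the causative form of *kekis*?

kekisha

The alternation tracks the final sound of the stem — -ha when the stem ends in a sibilant (*liduges*, *benobaz*, *vagaz*); -wez when the stem ends in a non-sibilant consonant (*tiv*, *gamud*); -ini when the stem ends in a vowel (*pe*, *lonigu*).
The final sound of *kekis* is /s/, which is a sibilant, so the suffix is -ha, giving *kekisha*.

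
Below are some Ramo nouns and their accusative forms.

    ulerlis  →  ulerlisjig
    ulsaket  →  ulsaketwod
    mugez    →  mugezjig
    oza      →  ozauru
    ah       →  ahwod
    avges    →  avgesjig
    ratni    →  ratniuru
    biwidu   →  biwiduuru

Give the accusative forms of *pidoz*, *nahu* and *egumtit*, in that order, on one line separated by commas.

Looking at the final sound of each stem: -jig when the stem ends in a sibilant (*ulerlis*, *mugez*, *avges*); -wod when the stem ends in a non-sibilant consonant (*ulsaket*, *ah*); -uru when the stem ends in a vowel (*oza*, *ratni*, *biwidu*).
The final sound of *pidoz* is /z/, which is a sibilant, so the suffix is -jig, giving *pidozjig*.
The final sound of *nahu* is /u/, which is a vowel, so the suffix is -uru, giving *nahuuru*.
Since the final sound of *egumtit* is /t/ (a non-sibilant consonant), it takes -wod, giving *egumtitwod*.

pidozjig, nahuuru, egumtitwod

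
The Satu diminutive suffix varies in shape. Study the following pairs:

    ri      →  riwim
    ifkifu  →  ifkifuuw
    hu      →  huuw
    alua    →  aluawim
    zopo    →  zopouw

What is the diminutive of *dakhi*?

Looking at the last vowel of each stem: -uw when the last vowel of the stem is a rounded vowel (*ifkifu*, *hu*, *zopo*); -wim when the last vowel of the stem is an unrounded vowel (*ri*, *alua*).
*dakhi* — last vowel /i/ (an unrounded vowel) → -wim → *dakhiwim*.

dakhiwim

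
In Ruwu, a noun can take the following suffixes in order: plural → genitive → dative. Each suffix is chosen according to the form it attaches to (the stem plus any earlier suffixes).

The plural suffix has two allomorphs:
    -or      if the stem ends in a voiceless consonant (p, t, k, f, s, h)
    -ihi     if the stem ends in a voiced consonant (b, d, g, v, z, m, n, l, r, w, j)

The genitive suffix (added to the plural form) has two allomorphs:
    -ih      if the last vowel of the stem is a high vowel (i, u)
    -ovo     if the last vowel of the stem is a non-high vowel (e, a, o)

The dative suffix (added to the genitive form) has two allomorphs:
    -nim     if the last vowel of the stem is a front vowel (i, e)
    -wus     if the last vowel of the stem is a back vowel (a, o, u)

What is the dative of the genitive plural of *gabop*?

*gabop* — final consonant /p/ (voiceless) → -or → *gabopor*.
The last vowel of the plural form *gabopor* is /o/, which is a non-high vowel, so the genitive suffix is -ovo, giving *gaboporovo*.
The last vowel of the genitive form *gaboporovo* is /o/, which is a back vowel, so the dative suffix is -wus, giving *gaboporovowus*.

gaboporovowus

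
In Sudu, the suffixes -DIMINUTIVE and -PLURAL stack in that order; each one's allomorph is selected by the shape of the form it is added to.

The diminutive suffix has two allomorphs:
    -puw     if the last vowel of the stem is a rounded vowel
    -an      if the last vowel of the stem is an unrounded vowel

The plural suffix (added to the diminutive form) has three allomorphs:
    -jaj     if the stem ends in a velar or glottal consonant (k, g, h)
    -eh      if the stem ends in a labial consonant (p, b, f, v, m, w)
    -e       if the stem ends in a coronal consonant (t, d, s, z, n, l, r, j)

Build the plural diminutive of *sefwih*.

Since the last vowel of *sefwih* is /i/ (an unrounded vowel), it takes -an, giving *sefwihan*.
The final consonant of the diminutive form *sefwihan* is /n/, which is coronal, so the plural suffix is -e, giving *sefwihane*.

sefwihane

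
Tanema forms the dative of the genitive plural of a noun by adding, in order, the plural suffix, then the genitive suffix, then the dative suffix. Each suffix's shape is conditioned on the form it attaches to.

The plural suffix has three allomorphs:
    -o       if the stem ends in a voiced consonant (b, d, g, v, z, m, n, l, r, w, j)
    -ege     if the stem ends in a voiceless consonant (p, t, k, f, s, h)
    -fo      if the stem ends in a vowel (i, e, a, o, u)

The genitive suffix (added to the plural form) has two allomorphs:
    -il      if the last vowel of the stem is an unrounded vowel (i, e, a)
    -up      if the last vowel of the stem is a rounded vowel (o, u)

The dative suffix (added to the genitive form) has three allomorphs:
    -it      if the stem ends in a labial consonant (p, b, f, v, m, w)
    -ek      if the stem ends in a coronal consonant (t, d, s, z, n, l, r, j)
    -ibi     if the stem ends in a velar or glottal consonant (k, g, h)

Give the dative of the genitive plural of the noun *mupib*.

*mupib*: final sound = /b/, a voiced consonant → -o → *mupibo*.
Since the last vowel of the plural form *mupibo* is /o/ (a rounded vowel), it takes -up, giving *mupiboup*.
Since the final consonant of the genitive form *mupiboup* is /p/ (labial), it takes -it, giving *mupiboupit*.

mupiboupit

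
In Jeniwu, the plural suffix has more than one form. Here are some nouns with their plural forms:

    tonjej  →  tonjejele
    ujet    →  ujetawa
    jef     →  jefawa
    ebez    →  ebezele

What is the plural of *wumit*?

wumitawa

The pattern is voicing of the final consonant: -awa when the stem ends in a voiceless consonant (*ujet*, *jef*); -ele when the stem ends in a voiced consonant (*tonjej*, *ebez*).
*wumit*: final consonant = /t/, voiceless → -awa → *wumitawa*.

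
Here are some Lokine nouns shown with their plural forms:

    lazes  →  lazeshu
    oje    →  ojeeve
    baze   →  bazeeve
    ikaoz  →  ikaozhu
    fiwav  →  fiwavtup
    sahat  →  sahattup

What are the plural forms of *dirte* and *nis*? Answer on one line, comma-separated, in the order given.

dirteeve, nishu

The alternation tracks the final sound of the stem — -hu when the stem ends in a sibilant (*lazes*, *ikaoz*); -tup when the stem ends in a non-sibilant consonant (*fiwav*, *sahat*); -eve when the stem ends in a vowel (*oje*, *baze*).
Since the final sound of *dirte* is /e/ (a vowel), it takes -eve, giving *dirteeve*.
*nis*: final sound = /s/, a sibilant → -hu → *nishu*.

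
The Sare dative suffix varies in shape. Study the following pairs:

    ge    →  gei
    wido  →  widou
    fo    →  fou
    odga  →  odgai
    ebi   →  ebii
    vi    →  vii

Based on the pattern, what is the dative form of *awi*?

awii

The alternation tracks the last vowel of the stem — -u when the last vowel of the stem is a rounded vowel (*wido*, *fo*); -i when the last vowel of the stem is an unrounded vowel (*ge*, *odga*, *ebi*, *vi*).
*awi*: last vowel = /i/, an unrounded vowel → -i → *awii*.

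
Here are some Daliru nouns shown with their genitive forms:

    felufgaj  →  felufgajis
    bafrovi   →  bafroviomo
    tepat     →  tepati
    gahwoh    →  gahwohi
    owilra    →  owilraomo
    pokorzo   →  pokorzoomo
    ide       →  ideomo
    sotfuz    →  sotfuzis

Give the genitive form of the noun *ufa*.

ufaomo

The alternation tracks the final sound of the stem — -i when the stem ends in a voiceless consonant (*tepat*, *gahwoh*); -is when the stem ends in a voiced consonant (*felufgaj*, *sotfuz*); -omo when the stem ends in a vowel (*bafrovi*, *owilra*, *pokorzo*, *ide*).
*ufa* — final sound /a/ (a vowel) → -omo → *ufaomo*.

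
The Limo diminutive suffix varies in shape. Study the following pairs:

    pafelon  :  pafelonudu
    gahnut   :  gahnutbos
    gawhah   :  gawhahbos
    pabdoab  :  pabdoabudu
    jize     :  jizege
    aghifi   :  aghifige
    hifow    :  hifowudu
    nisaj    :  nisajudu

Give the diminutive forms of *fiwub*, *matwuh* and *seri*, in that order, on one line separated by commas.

fiwubudu, matwuhbos, serige

The suffix is conditioned by the final sound: -bos when the stem ends in a voiceless consonant (*gahnut*, *gawhah*); -udu when the stem ends in a voiced consonant (*pafelon*, *pabdoab*, *hifow*, *nisaj*); -ge when the stem ends in a vowel (*jize*, *aghifi*).
The final sound of *fiwub* is /b/, which is a voiced consonant, so the suffix is -udu, giving *fiwubudu*.
*matwuh*: final sound = /h/, a voiceless consonant → -bos → *matwuhbos*.
*seri* — final sound /i/ (a vowel) → -ge → *serige*.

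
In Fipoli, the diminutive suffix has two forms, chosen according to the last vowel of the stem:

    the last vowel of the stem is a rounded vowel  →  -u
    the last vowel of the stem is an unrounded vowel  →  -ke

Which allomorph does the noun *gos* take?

The last vowel of *gos* is /o/, which is a rounded vowel, so the suffix is -u.

-u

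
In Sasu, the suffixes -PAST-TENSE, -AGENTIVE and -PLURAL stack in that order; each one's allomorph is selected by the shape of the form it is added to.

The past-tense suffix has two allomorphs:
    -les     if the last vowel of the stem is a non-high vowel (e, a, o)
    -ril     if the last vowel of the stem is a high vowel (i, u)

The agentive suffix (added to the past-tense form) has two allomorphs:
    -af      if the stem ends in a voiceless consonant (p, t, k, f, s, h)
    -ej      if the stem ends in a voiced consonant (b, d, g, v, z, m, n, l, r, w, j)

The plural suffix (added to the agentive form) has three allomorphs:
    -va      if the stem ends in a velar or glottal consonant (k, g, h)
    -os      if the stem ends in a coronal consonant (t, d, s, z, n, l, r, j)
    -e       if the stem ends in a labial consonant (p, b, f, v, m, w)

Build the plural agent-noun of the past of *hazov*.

The last vowel of *hazov* is /o/, which is a non-high vowel, so the past-tense suffix is -les, giving *hazovles*.
The past-tense form *hazovles*: final consonant = /s/, voiceless → -af → *hazovlesaf*.
The agentive form *hazovlesaf*: final consonant = /f/, labial → -e → *hazovlesafe*.

hazovlesafe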